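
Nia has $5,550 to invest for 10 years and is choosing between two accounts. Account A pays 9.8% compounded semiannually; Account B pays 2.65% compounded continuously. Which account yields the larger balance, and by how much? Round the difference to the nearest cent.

Account A, by $7,213.79

A: (1 + 0.049)^20 ≈ 2.6032133565, so 5,550 × 2.6032133565 ≈ 14,447.8341.
B: e^(0.0265·10) = e^0.265 ≈ 1.303430976, so 5,550 × 1.303430976 ≈ 7,234.0419.
Difference ≈ 7,213.7922 in favor of A.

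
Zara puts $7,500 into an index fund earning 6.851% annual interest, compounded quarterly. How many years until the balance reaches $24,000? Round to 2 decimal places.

We need (1 + 0.0171275)^(4t) = 3.2, so 4t = ln 3.2 / ln 1.017127 ≈ 68.4912.
t ≈ 68.4912/4 = 17.1228 years.

17.12 years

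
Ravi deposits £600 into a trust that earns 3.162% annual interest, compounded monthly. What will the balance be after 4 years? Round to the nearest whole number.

£681

Periodic rate = 3.162%/12 = 0.002635; periods = 12·4 = 48.
A = 600·(1 + 0.002635)^48 ≈ 600·1.134638 ≈ 680.7828.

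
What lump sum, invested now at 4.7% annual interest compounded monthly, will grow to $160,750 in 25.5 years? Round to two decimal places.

$48,603.29

Growth factor = (1 + 0.047/12)^306 ≈ 3.30738897236.
P = 160,750/3.30738897236 ≈ 48,603.2944.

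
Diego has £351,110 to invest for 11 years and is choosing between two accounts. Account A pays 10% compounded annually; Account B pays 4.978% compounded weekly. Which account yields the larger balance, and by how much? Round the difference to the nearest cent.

Account A growth factor: (1 + 0.1)^11 ≈ 2.85311670611; balance ≈ 1,001,757.8067.
Account B growth factor: (1 + 0.04978/52)^572 ≈ 1.72861077534; balance ≈ 606,932.5293.
Account A is larger by 394,825.2774.

Account A, by £394,825.28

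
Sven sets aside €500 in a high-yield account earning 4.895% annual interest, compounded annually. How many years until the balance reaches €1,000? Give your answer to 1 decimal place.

14.5 years

We need (1 + 0.04895)^t = 2, so t = ln 2 / ln 1.04895 ≈ 14.5041.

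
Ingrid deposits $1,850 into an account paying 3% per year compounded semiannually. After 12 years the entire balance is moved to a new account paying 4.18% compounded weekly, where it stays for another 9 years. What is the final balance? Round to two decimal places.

Phase 1: 1,850·(1 + 0.015)^24 ≈ 2,644.5802.
Phase 2: 2,644.5802·(1 + 0.0418/52)^468 ≈ 3,851.8795.

$3,851.88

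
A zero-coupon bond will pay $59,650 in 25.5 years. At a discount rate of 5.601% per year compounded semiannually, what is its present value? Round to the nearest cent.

Periodic rate = 5.601%/2 = 0.028005; 51 periods.
P = 59,650/(1 + 0.028005)^51 ≈ 59,650/4.0903133162 ≈ 14,583.2349.

$14,583.23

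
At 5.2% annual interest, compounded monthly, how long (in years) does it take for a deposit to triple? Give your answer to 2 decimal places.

21.17 years

(1 + 0.00433333)^(12t) = 3.
12t = ln 3 / ln(1 + 0.00433333) ≈ 1.0986/0.00432397 ≈ 254.0748.
t ≈ 21.1729.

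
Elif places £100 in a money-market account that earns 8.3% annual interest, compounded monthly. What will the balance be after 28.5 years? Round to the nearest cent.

£1,056.30

Growth factor = (1 + 0.083/12)^342 ≈ 10.56299484.
A ≈ 100 × 10.56299484 ≈ 1,056.2995.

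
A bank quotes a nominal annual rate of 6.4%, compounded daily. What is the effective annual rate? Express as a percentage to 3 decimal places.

One year is 365 periods at 0.000175342 each: (1 + 0.000175342)^365 ≈ 1.066086.
EAR = 1.066086 − 1 ≈ 6.60864%.

6.609%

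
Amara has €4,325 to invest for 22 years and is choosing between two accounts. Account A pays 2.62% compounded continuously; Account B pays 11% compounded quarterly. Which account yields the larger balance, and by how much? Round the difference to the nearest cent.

Account A growth factor: e^(0.0262·22) = e^0.5764 ≈ 1.779620252; balance ≈ 7,696.8576.
Account B growth factor: (1 + 0.0275)^88 ≈ 10.884314653; balance ≈ 47,074.6609.
Account B is larger by 39,377.8033.

Account B, by €39,377.80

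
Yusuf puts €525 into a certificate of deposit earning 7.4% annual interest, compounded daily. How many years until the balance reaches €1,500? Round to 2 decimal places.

We need (1 + 0.00020274)^(365t) = 2.8571, so 365t = ln 2.8571 / ln 1.000203 ≈ 5178.7016.
t ≈ 5178.7016/365 = 14.1882 years.

14.19 years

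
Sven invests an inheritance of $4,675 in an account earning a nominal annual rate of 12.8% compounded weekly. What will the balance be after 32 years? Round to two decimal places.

Growth factor = (1 + 0.128/52)^1664 ≈ 59.7976897207.
A ≈ 4,675 × 59.7976897207 ≈ 279,554.1994.

$279,554.20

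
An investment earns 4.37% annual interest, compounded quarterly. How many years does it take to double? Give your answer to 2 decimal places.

(1 + 0.010925)^(4t) = 2.
4t = ln 2 / ln(1 + 0.010925) ≈ 0.69315/0.0108658 ≈ 63.7919.
t ≈ 15.9480.

15.95 years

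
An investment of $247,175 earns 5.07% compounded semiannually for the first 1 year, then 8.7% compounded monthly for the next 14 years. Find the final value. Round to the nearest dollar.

$874,603

After 1 years at 5.07%: 247,175 × 1.0513426225 ≈ 259,865.6127.
Then 14 years at 8.7%: 259,865.6127 × 3.36559906339 ≈ 874,603.4628.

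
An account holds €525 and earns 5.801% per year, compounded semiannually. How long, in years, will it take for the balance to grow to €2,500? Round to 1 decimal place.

27.3 years

We need (1 + 0.029005)^(2t) = 4.7619, so 2t = ln 4.7619 / ln 1.029005 ≈ 54.5828.
t ≈ 54.5828/2 = 27.2914 years.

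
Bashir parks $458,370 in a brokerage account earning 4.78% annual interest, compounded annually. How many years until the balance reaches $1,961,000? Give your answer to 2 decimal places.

31.13 years

(1 + 0.0478)^t = 1,961,000/458,370 = 4.2782.
t·ln(1 + 0.0478) = ln(4.2782); t = 1.4535/0.0466927 ≈ 31.1298.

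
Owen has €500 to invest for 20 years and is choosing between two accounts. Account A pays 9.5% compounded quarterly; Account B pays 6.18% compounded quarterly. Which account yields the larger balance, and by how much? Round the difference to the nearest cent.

Account A, by €1,564.79

Account A growth factor: (1 + 0.02375)^80 ≈ 6.539027766; balance ≈ 3,269.5139.
Account B growth factor: (1 + 0.01545)^80 ≈ 3.40944363; balance ≈ 1,704.7218.
Account A is larger by 1,564.7921.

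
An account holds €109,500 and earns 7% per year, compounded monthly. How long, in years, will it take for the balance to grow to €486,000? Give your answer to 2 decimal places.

21.35 years

(1 + 0.00583333)^(12t) = 486,000/109,500 = 4.4384.
12t·ln(1 + 0.00583333) = ln(4.4384); 12t = 1.4903/0.00581639 ≈ 256.2217.
t ≈ 21.3518 years.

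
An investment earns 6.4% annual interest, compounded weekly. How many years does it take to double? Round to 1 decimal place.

10.8 years

(1 + 0.00123077)^(52t) = 2.
52t = ln 2 / ln(1 + 0.00123077) ≈ 0.69315/0.00123001 ≈ 563.5286.
t ≈ 10.8371.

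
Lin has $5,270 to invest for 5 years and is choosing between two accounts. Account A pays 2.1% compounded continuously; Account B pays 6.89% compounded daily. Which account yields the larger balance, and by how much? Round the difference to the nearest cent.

Account A growth factor: e^(0.021·5) = e^0.105 ≈ 1.11071061; balance ≈ 5,853.4449.
Account B growth factor: (1 + 0.0689/365)^1825 ≈ 1.41123822; balance ≈ 7,437.2254.
Account B is larger by 1,583.7805.

Account B, by $1,583.78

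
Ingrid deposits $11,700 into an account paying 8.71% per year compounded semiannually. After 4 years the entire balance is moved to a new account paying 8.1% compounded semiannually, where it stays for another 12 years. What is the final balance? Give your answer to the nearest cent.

$42,667.97

Phase 1: 11,700·(1 + 0.04355)^8 ≈ 16,454.7755.
Phase 2: 16,454.7755·(1 + 0.0405)^24 ≈ 42,667.9709.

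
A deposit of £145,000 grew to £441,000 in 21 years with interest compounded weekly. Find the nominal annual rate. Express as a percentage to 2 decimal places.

(1 + r/52)^1092 = 441,000/145,000 = 3.04138.
1 + r/52 = 3.04138^(1/1092) ≈ 1.001019, so r/52 ≈ 0.00101912.
r ≈ 52·0.00101912 = 5.29942%.

5.30%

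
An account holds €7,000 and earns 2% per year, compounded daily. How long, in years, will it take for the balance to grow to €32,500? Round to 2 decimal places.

76.77 years

We need (1 + 0.0000547945)^(365t) = 4.6429, so 365t = ln 4.6429 / ln 1.000055 ≈ 28020.5391.
t ≈ 28020.5391/365 = 76.7686 years.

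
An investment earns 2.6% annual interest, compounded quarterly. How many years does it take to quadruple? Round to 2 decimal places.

(1 + 0.0065)^(4t) = 4.
4t = ln 4 / ln(1 + 0.0065) ≈ 1.3863/0.00647897 ≈ 213.9685.
t ≈ 53.4921.

53.49 years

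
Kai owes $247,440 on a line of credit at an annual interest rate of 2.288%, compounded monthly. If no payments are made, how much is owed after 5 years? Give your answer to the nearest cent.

$277,399.64

Growth factor = (1 + 0.02288/12)^60 ≈ 1.12107839764.
A ≈ 247,440 × 1.12107839764 ≈ 277,399.6387.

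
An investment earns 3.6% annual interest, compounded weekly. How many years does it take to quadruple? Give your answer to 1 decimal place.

38.5 years

(1 + 0.000692308)^(52t) = 4.
52t = ln 4 / ln(1 + 0.000692308) ≈ 1.3863/0.000692068 ≈ 2003.1183.
t ≈ 38.5215.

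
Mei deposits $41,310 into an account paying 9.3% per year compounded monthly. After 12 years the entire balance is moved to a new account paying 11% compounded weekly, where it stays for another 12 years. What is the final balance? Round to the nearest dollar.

$469,378

After 12 years at 9.3%: 41,310 × 3.03951424305 ≈ 125,562.3334.
Then 12 years at 11%: 125,562.3334 × 3.73820598045 ≈ 469,377.8656.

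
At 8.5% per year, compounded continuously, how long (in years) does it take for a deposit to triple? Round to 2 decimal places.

12.92 years

e^(0.085t) = 3, so 0.085t = ln 3 ≈ 1.0986.
t ≈ 1.0986/0.085 ≈ 12.9249.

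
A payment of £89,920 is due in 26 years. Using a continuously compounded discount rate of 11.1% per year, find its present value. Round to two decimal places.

£5,017.44

P = A·e^(−rt) = 89,920·e^(−2.886).
e^(−2.886) ≈ 0.055798962665, so P ≈ 5,017.4427.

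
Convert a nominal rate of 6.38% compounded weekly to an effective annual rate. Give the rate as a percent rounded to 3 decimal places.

EAR = (1 + 6.38%/52)^52 − 1 = (1 + 0.00122692)^52 − 1.
(1 + 0.00122692)^52 ≈ 1.065838, so EAR ≈ 6.58375%.

6.584%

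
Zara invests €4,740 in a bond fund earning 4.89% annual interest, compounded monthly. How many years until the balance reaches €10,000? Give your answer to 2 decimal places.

15.30 years

(1 + 0.004075)^(12t) = 10,000/4,740 = 2.1097.
12t·ln(1 + 0.004075) = ln(2.1097); 12t = 0.74655/0.00406672 ≈ 183.5750.
t ≈ 15.2979 years.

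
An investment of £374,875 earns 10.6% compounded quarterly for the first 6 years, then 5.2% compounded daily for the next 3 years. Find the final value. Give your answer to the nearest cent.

Phase 1: 374,875·(1 + 0.0265)^24 ≈ 702,265.5554.
Phase 2: 702,265.5554·(1 + 0.052/365)^1095 ≈ 820,817.2623.

£820,817.26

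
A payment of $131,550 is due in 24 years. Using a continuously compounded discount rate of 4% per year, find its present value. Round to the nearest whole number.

P = A·e^(−rt) = 131,550·e^(−0.96).
e^(−0.96) ≈ 0.382892885975, so P ≈ 50,369.5592.

$50,370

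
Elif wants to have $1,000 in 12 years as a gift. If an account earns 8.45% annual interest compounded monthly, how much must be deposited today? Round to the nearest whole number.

Periodic rate = 8.45%/12 = 0.00704167; 144 periods.
P = 1,000/(1 + 0.0845/12)^144 ≈ 1,000/2.74682733 ≈ 364.0564.

$364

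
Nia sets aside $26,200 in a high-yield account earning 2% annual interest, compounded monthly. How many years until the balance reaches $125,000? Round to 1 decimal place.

78.2 years

We need (1 + 0.00166667)^(12t) = 4.771, so 12t = ln 4.771 / ln 1.001667 ≈ 938.3137.
t ≈ 938.3137/12 = 78.1928 years.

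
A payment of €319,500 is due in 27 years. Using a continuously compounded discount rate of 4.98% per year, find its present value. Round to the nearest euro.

€83,276

P = A·e^(−rt) = 319,500·e^(−1.3446).
e^(−1.3446) ≈ 0.260643944589, so P ≈ 83,275.7403.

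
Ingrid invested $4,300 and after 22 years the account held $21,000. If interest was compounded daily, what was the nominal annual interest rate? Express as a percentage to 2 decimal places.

(1 + r/365)^8030 = 21,000/4,300 = 4.88372.
1 + r/365 = 4.88372^(1/8030) ≈ 1.000198, so r/365 ≈ 0.000197517.
r ≈ 365·0.000197517 = 7.20938%.

7.21%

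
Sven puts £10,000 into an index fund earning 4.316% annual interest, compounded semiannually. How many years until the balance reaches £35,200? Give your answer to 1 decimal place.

29.5 years

(1 + 0.02158)^(2t) = 35,200/10,000 = 3.52.
2t·ln(1 + 0.02158) = ln(3.52); 2t = 1.2585/0.0213504 ≈ 58.9431.
t ≈ 29.4715 years.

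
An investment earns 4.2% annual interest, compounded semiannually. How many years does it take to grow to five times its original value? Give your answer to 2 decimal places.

38.72 years

(1 + 0.021)^(2t) = 5.
2t = ln 5 / ln(1 + 0.021) ≈ 1.6094/0.0207825 ≈ 77.4418.
t ≈ 38.7209.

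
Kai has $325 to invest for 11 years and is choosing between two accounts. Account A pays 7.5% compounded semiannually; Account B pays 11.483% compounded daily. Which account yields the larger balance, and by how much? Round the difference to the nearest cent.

Account B, by $418.62

Account A growth factor: (1 + 0.0375)^22 ≈ 2.24769986; balance ≈ 730.5025.
Account B growth factor: (1 + 0.11483/365)^4015 ≈ 3.535770892; balance ≈ 1,149.1255.
Account B is larger by 418.6231.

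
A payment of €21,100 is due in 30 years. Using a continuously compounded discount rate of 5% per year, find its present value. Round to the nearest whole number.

€4,708

P = A·e^(−rt) = 21,100·e^(−1.5).
e^(−1.5) ≈ 0.22313016015, so P ≈ 4,708.0464.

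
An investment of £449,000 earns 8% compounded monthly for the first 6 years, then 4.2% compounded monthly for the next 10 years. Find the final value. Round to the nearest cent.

Phase 1: 449,000·(1 + 0.08/12)^72 ≈ 724,462.4731.
Phase 2: 724,462.4731·(1 + 0.0035)^120 ≈ 1,101,795.8010.

£1,101,795.80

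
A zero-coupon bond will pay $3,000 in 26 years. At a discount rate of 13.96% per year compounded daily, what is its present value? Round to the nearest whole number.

Growth factor = (1 + 0.1396/365)^9490 ≈ 37.6715843.
P = 3,000/37.6715843 ≈ 79.6356.

$80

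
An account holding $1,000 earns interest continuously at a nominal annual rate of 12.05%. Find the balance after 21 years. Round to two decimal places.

$12,559.78

A = P·e^(rt) = 1,000·e^(0.1205·21) = 1,000·e^2.5305.
e^2.5305 ≈ 12.559784459, so A ≈ 12,559.7845.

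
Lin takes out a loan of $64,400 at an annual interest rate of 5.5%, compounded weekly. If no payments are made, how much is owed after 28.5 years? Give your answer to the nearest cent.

$308,519.56

Growth factor = (1 + 0.055/52)^1482 ≈ 4.79067642591.
A ≈ 64,400 × 4.79067642591 ≈ 308,519.5618.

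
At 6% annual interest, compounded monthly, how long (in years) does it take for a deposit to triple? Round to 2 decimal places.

18.36 years

(1 + 0.005)^(12t) = 3.
12t = ln 3 / ln(1 + 0.005) ≈ 1.0986/0.00498754 ≈ 220.2713.
t ≈ 18.3559.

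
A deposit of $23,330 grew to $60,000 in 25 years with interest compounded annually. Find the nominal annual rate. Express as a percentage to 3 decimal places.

The 25-period growth factor is 60,000/23,330 = 2.5718.
r = 2.5718^(1/25) − 1 ≈ 0.0385071, i.e. 3.85071%.

3.851%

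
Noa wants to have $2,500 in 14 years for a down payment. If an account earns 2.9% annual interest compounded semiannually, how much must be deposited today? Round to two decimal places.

Periodic rate = 2.9%/2 = 0.0145; 28 periods.
P = 2,500/(1 + 0.0145)^28 ≈ 2,500/1.496433556 ≈ 1,670.6388.

$1,670.64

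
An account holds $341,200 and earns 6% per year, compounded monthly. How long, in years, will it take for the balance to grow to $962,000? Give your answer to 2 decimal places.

We need (1 + 0.005)^(12t) = 2.8195, so 12t = ln 2.8195 / ln 1.005 ≈ 207.8270.
t ≈ 207.8270/12 = 17.3189 years.

17.32 years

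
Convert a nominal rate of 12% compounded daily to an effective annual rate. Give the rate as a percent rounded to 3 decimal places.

EAR = (1 + 12%/365)^365 − 1 = (1 + 0.000328767)^365 − 1.
(1 + 0.000328767)^365 ≈ 1.127475, so EAR ≈ 12.74746%.

12.747%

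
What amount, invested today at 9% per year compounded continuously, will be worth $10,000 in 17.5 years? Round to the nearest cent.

P = A·e^(−rt) = 10,000·e^(−1.575).
e^(−1.575) ≈ 0.2070075527, so P ≈ 2,070.0755.

$2,070.08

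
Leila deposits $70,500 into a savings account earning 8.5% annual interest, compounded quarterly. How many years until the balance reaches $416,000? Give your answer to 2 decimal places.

(1 + 0.02125)^(4t) = 416,000/70,500 = 5.9007.
4t·ln(1 + 0.02125) = ln(5.9007); 4t = 1.7751/0.0210274 ≈ 84.4173.
t ≈ 21.1043 years.

21.10 years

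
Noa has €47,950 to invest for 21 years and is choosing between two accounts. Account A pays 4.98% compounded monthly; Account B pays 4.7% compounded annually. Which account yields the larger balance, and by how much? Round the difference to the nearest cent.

Account A, by €10,358.50

Account A growth factor: (1 + 0.00415)^252 ≈ 2.83952263035; balance ≈ 136,155.1101.
Account B growth factor: (1 + 0.047)^21 ≈ 2.62349544957; balance ≈ 125,796.6068.
Account A is larger by 10,358.5033.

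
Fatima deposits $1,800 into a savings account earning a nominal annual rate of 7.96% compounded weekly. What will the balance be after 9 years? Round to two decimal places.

Periodic rate = 7.96%/52 = 0.00153077; periods = 52·9 = 468.
A = 1,800·(1 + 0.0796/52)^468 ≈ 1,800·2.045929557 ≈ 3,682.6732.

$3,682.67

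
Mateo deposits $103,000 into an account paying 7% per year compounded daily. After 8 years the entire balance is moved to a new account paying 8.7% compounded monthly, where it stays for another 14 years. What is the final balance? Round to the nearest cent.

Phase 1: 103,000·(1 + 0.07/365)^2920 ≈ 180,309.5861.
Phase 2: 180,309.5861·(1 + 0.00725)^168 ≈ 606,849.7742.

$606,849.77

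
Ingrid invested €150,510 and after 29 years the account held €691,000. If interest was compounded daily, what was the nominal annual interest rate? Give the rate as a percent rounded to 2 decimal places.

(1 + r/365)^10585 = 691,000/150,510 = 4.59106.
1 + r/365 = 4.59106^(1/10585) ≈ 1.000144, so r/365 ≈ 0.000143998.
r ≈ 365·0.000143998 = 5.25593%.

5.26%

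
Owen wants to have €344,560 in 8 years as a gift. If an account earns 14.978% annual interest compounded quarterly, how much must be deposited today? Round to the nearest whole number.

€106,263

Growth factor = (1 + 0.037445)^32 ≈ 3.2425196892.
P = 344,560/3.2425196892 ≈ 106,263.0402.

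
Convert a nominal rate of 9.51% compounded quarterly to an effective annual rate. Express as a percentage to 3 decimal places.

EAR = (1 + 9.51%/4)^4 − 1 = (1 + 0.023775)^4 − 1.
(1 + 0.023775)^4 ≈ 1.098546, so EAR ≈ 9.85456%.

9.855%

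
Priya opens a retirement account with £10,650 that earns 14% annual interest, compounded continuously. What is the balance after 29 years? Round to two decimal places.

A = P·e^(rt) = 10,650·e^(0.14·29) = 10,650·e^4.06.
e^4.06 ≈ 57.974311079, so A ≈ 617,426.4130.

£617,426.41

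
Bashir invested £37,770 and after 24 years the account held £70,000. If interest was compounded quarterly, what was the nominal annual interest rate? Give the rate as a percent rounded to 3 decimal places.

(1 + r/4)^96 = 70,000/37,770 = 1.85332.
1 + r/4 = 1.85332^(1/96) ≈ 1.006448, so r/4 ≈ 0.00644757.
r ≈ 4·0.00644757 = 2.57903%.

2.579%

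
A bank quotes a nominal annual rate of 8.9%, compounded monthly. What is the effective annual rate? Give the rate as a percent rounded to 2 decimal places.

One year is 12 periods at 0.00741667 each: (1 + 0.00741667)^12 ≈ 1.092722.
EAR = 1.092722 − 1 ≈ 9.27217%.

9.27%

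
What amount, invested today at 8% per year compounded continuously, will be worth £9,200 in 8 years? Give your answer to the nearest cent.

£4,851.09

P = A·e^(−rt) = 9,200·e^(−0.64).
e^(−0.64) ≈ 0.527292424, so P ≈ 4,851.0903.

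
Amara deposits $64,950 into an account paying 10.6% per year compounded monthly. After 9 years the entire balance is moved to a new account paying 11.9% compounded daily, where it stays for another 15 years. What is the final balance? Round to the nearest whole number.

$1,000,383

After 9 years at 10.6%: 64,950 × 2.585221393122 ≈ 167,910.1295.
Then 15 years at 11.9%: 167,910.1295 × 5.957846461258 ≈ 1,000,382.7708.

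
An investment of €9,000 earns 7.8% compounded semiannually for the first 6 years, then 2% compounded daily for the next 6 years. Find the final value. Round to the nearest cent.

Phase 1: 9,000·(1 + 0.039)^12 ≈ 14,243.9054.
Phase 2: 14,243.9054·(1 + 0.02/365)^2190 ≈ 16,059.9057.

€16,059.91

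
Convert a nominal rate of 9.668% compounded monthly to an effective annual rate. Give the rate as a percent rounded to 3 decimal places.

10.108%

One year is 12 periods at 0.00805667 each: (1 + 0.00805667)^12 ≈ 1.101081.
EAR = 1.101081 − 1 ≈ 10.10812%.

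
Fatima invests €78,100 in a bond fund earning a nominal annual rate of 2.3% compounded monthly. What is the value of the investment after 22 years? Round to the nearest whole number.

Growth factor = (1 + 0.023/12)^264 ≈ 1.65784025168.
A ≈ 78,100 × 1.65784025168 ≈ 129,477.3237.

€129,477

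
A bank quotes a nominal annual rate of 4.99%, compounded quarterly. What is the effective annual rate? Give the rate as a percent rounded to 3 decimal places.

5.084%

EAR = (1 + 4.99%/4)^4 − 1 = (1 + 0.012475)^4 − 1.
(1 + 0.012475)^4 ≈ 1.050842, so EAR ≈ 5.08415%.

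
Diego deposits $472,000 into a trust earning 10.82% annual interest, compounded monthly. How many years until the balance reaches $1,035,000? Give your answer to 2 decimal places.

7.29 years

(1 + 0.00901667)^(12t) = 1,035,000/472,000 = 2.1928.
12t·ln(1 + 0.00901667) = ln(2.1928); 12t = 0.78518/0.00897626 ≈ 87.4727.
t ≈ 7.2894 years.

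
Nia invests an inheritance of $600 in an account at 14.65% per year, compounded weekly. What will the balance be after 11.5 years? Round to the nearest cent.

Periodic rate = 14.65%/52 = 0.00281731; periods = 52·11.5 = 598.
A = 600·(1 + 0.1465/52)^598 ≈ 600·5.378347756 ≈ 3,227.0087.

$3,227.01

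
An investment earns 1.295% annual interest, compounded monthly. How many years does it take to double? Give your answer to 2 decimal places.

(1 + 0.00107917)^(12t) = 2.
12t = ln 2 / ln(1 + 0.00107917) ≈ 0.69315/0.00107858 ≈ 642.6451.
t ≈ 53.5538.

53.55 years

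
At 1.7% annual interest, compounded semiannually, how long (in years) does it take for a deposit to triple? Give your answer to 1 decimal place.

64.9 years

(1 + 0.0085)^(2t) = 3.
2t = ln 3 / ln(1 + 0.0085) ≈ 1.0986/0.00846408 ≈ 129.7970.
t ≈ 64.8985.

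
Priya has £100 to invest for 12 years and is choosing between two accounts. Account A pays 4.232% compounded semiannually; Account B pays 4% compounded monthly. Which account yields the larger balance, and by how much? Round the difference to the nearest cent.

Account A growth factor: (1 + 0.02116)^24 ≈ 1.6529171; balance ≈ 165.2917.
Account B growth factor: (1 + 0.04/12)^144 ≈ 1.61478492; balance ≈ 161.4785.
Account A is larger by 3.8132.

Account A, by £3.81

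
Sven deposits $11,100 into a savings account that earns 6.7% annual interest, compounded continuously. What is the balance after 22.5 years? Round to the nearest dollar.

A = P·e^(rt) = 11,100·e^(0.067·22.5) = 11,100·e^1.5075.
e^1.5075 ≈ 4.5154281016, so A ≈ 50,121.2519.

$50,121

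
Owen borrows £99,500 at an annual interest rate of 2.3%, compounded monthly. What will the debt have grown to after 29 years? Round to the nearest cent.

Growth factor = (1 + 0.023/12)^348 ≈ 1.94713995708.
A ≈ 99,500 × 1.94713995708 ≈ 193,740.4257.

£193,740.43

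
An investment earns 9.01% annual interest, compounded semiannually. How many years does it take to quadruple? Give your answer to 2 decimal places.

15.73 years

(1 + 0.04505)^(2t) = 4.
2t = ln 4 / ln(1 + 0.04505) ≈ 1.3863/0.0440647 ≈ 31.4604.
t ≈ 15.7302.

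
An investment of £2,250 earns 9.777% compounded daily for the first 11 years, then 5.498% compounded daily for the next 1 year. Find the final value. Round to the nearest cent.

After 11 years at 9.777%: 2,250 × 2.930948194 ≈ 6,594.6334.
Then 1 years at 5.498%: 6,594.6334 × 1.05651511 ≈ 6,967.3299.

£6,967.33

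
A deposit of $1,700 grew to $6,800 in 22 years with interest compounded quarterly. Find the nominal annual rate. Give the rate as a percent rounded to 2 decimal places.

6.35%

The 88-period growth factor is 6,800/1,700 = 4.
r/4 = 4^(1/88) − 1 ≈ 0.0158781, so r ≈ 4·0.0158781 = 6.35123%.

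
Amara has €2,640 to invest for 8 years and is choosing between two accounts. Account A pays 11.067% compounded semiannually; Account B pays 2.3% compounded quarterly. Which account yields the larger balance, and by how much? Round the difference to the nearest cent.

A: (1 + 0.055335)^16 ≈ 2.367257313, so 2,640 × 2.367257313 ≈ 6,249.5593.
B: (1 + 0.00575)^32 ≈ 1.201382551, so 2,640 × 1.201382551 ≈ 3,171.6499.
Difference ≈ 3,077.9094 in favor of A.

Account A, by €3,077.91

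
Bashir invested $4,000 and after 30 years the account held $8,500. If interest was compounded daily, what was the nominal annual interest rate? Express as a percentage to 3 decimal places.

(1 + r/365)^10950 = 8,500/4,000 = 2.125.
1 + r/365 = 2.125^(1/10950) ≈ 1.000069, so r/365 ≈ 0.00006884.
r ≈ 365·0.00006884 = 2.51266%.

2.513%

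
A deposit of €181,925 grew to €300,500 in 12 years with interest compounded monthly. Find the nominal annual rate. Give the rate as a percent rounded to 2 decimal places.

4.19%

(1 + r/12)^144 = 300,500/181,925 = 1.65178.
1 + r/12 = 1.65178^(1/144) ≈ 1.003491, so r/12 ≈ 0.00349117.
r ≈ 12·0.00349117 = 4.18941%.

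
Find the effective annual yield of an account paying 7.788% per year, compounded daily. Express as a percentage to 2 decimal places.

EAR = (1 + 7.788%/365)^365 − 1 = (1 + 0.00021337)^365 − 1.
(1 + 0.00021337)^365 ≈ 1.080984, so EAR ≈ 8.09840%.

8.10%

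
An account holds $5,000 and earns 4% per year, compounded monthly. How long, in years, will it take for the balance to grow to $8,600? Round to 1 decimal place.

(1 + 0.00333333)^(12t) = 8,600/5,000 = 1.72.
12t·ln(1 + 0.00333333) = ln(1.72); 12t = 0.54232/0.00332779 ≈ 162.9683.
t ≈ 13.5807 years.

13.6 years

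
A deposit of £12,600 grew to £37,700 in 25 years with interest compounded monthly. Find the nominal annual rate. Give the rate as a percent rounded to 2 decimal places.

(1 + r/12)^300 = 37,700/12,600 = 2.99206.
1 + r/12 = 2.99206^(1/300) ≈ 1.00366, so r/12 ≈ 0.00365989.
r ≈ 12·0.00365989 = 4.39187%.

4.39%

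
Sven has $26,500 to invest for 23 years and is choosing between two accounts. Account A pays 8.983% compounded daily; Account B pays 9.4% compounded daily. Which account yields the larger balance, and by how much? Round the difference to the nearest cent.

A: (1 + 0.08983/365)^8395 ≈ 7.89189118006, so 26,500 × 7.89189118006 ≈ 209,135.1163.
B: (1 + 0.094/365)^8395 ≈ 8.68607920934, so 26,500 × 8.68607920934 ≈ 230,181.0990.
Difference ≈ 21,045.9828 in favor of B.

Account B, by $21,045.98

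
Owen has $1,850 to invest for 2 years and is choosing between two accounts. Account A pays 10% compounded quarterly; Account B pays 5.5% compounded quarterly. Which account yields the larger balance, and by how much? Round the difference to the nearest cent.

Account A growth factor: (1 + 0.025)^8 ≈ 1.218402898; balance ≈ 2,254.0454.
Account B growth factor: (1 + 0.01375)^8 ≈ 1.115441858; balance ≈ 2,063.5674.
Account A is larger by 190.4779.

Account A, by $190.48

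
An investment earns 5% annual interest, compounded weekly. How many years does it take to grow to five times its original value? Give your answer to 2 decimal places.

(1 + 0.000961538)^(52t) = 5.
52t = ln 5 / ln(1 + 0.000961538) ≈ 1.6094/0.000961076 ≈ 1674.6200.
t ≈ 32.2042.

32.20 years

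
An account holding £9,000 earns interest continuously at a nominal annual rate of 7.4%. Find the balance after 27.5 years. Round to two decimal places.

£68,870.27

A = P·e^(rt) = 9,000·e^(0.074·27.5) = 9,000·e^2.035.
e^2.035 ≈ 7.6522521255, so A ≈ 68,870.2691.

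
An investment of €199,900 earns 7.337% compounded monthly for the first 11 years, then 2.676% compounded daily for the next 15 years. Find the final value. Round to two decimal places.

€667,684.17

Phase 1: 199,900·(1 + 0.07337/12)^132 ≈ 446,942.5095.
Phase 2: 446,942.5095·(1 + 0.02676/365)^5475 ≈ 667,684.1675.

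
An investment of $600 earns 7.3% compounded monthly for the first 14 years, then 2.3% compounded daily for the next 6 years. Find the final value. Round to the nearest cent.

$1,908.04

After 14 years at 7.3%: 600 × 2.770156915 ≈ 1,662.0941.
Then 6 years at 2.3%: 1,662.0941 × 1.147970559 ≈ 1,908.0351.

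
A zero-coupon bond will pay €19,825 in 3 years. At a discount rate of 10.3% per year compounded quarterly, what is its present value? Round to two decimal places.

Periodic rate = 10.3%/4 = 0.02575; 12 periods.
P = 19,825/(1 + 0.02575)^12 ≈ 19,825/1.3567452434 ≈ 14,612.1758.

€14,612.18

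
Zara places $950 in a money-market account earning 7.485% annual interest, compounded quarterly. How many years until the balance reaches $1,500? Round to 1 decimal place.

6.2 years

We need (1 + 0.0187125)^(4t) = 1.5789, so 4t = ln 1.5789 / ln 1.018712 ≈ 24.6369.
t ≈ 24.6369/4 = 6.1592 years.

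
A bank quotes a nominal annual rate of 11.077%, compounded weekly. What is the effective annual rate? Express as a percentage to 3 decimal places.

One year is 52 periods at 0.00213019 each: (1 + 0.00213019)^52 ≈ 1.117006.
EAR = 1.117006 − 1 ≈ 11.70063%.

11.701%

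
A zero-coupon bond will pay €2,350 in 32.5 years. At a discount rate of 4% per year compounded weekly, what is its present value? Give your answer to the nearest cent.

€640.77

Growth factor = (1 + 0.04/52)^1690 ≈ 3.667463418.
P = 2,350/3.667463418 ≈ 640.7699.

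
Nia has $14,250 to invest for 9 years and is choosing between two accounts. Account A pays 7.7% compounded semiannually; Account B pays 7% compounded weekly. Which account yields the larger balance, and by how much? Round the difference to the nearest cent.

Account A, by $1,382.93

A: (1 + 0.0385)^18 ≈ 1.9738630427, so 14,250 × 1.9738630427 ≈ 28,127.5484.
B: (1 + 0.07/52)^468 ≈ 1.8768152824, so 14,250 × 1.8768152824 ≈ 26,744.6178.
Difference ≈ 1,382.9306 in favor of A.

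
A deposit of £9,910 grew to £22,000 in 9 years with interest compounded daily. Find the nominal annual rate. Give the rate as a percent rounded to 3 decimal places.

8.862%

The 3285-period growth factor is 22,000/9,910 = 2.21998.
r/365 = 2.21998^(1/3285) − 1 ≈ 0.000242799, so r ≈ 365·0.000242799 = 8.86217%.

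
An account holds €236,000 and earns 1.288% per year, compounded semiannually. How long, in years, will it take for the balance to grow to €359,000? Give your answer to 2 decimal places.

32.67 years

We need (1 + 0.00644)^(2t) = 1.5212, so 2t = ln 1.5212 / ln 1.00644 ≈ 65.3478.
t ≈ 65.3478/2 = 32.6739 years.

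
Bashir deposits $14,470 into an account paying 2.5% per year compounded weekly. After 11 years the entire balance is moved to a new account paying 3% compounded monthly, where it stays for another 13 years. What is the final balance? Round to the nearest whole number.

$28,121

Phase 1: 14,470·(1 + 0.025/52)^572 ≈ 19,048.9400.
Phase 2: 19,048.9400·(1 + 0.0025)^156 ≈ 28,121.2289.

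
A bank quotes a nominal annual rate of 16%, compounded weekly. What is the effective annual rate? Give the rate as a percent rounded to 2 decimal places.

17.32%

EAR = (1 + 16%/52)^52 − 1 = (1 + 0.00307692)^52 − 1.
(1 + 0.00307692)^52 ≈ 1.173223, so EAR ≈ 17.32226%.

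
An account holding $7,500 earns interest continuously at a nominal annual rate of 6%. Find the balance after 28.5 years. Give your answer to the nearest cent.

$41,467.21

A = P·e^(rt) = 7,500·e^(0.06·28.5) = 7,500·e^1.71.
e^1.71 ≈ 5.5289614776, so A ≈ 41,467.2111.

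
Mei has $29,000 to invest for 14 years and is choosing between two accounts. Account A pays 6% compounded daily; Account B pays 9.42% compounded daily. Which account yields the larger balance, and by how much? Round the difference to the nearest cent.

A: (1 + 0.06/365)^5110 ≈ 2.3162070753, so 29,000 × 2.3162070753 ≈ 67,170.0052.
B: (1 + 0.0942/365)^5110 ≈ 3.73829584018, so 29,000 × 3.73829584018 ≈ 108,410.5794.
Difference ≈ 41,240.5742 in favor of B.

Account B, by $41,240.57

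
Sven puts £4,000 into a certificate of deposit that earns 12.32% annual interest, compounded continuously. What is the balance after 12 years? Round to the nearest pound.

A = P·e^(rt) = 4,000·e^(0.1232·12) = 4,000·e^1.4784.
e^1.4784 ≈ 4.3859225878, so A ≈ 17,543.6904.

£17,544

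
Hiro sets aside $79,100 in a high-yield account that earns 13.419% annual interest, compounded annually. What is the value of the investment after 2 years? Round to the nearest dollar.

$101,753

Annual rate = 13.419% = 0.13419; years = 2.
A = 79,100·(1 + 0.13419)^2 ≈ 79,100·1.2863869561 ≈ 101,753.2082.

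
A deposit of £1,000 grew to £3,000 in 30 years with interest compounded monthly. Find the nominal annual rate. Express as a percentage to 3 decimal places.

(1 + r/12)^360 = 3,000/1,000 = 3.
1 + r/12 = 3^(1/360) ≈ 1.003056, so r/12 ≈ 0.00305636.
r ≈ 12·0.00305636 = 3.66763%.

3.668%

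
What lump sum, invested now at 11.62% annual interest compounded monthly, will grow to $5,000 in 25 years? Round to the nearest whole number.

$278

Growth factor = (1 + 0.1162/12)^300 ≈ 18.01176403.
P = 5,000/18.01176403 ≈ 277.5964.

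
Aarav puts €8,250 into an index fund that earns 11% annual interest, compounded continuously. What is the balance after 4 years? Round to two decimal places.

A = P·e^(rt) = 8,250·e^(0.11·4) = 8,250·e^0.44.
e^0.44 ≈ 1.5527072185, so A ≈ 12,809.8346.

€12,809.83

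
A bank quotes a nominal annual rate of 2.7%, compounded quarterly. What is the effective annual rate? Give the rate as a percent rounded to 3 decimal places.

2.727%

One year is 4 periods at 0.00675 each: (1 + 0.00675)^4 ≈ 1.027275.
EAR = 1.027275 − 1 ≈ 2.72746%.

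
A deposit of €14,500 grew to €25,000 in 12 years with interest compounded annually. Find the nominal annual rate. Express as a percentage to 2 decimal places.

4.64%

(1 + r)^12 = 25,000/14,500 = 1.72414.
1 + r = 1.72414^(1/12) ≈ 1.04644, so r ≈ 0.04644.
r ≈ 4.64400%.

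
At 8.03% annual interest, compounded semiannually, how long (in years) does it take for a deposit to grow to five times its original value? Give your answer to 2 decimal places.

(1 + 0.04015)^(2t) = 5.
2t = ln 5 / ln(1 + 0.04015) ≈ 1.6094/0.0393649 ≈ 40.8851.
t ≈ 20.4425.

20.44 years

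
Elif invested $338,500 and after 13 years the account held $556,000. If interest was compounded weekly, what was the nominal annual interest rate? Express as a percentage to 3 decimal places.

The 676-period growth factor is 556,000/338,500 = 1.64254.
r/52 = 1.64254^(1/676) − 1 ≈ 0.000734359, so r ≈ 52·0.000734359 = 3.81866%.

3.819%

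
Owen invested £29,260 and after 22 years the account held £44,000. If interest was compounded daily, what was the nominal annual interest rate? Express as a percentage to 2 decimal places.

1.85%

The 8030-period growth factor is 44,000/29,260 = 1.50376.
r/365 = 1.50376^(1/8030) − 1 ≈ 0.0000508068, so r ≈ 365·0.0000508068 = 1.85445%.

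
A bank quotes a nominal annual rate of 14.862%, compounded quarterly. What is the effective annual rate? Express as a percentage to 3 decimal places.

EAR = (1 + 14.862%/4)^4 − 1 = (1 + 0.037155)^4 − 1.
(1 + 0.037155)^4 ≈ 1.15711, so EAR ≈ 15.71100%.

15.711%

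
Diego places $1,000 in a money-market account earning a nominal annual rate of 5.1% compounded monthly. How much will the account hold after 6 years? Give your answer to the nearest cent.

$1,357.10

Growth factor = (1 + 0.00425)^72 ≈ 1.357102058.
A ≈ 1,000 × 1.357102058 ≈ 1,357.1021.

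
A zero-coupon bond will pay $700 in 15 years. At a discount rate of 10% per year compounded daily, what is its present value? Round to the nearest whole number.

Growth factor = (1 + 0.1/365)^5475 ≈ 4.48076844.
P = 700/4.48076844 ≈ 156.2232.

$156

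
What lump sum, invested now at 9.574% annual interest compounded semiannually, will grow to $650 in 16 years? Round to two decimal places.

Growth factor = (1 + 0.04787)^32 ≈ 4.46515995.
P = 650/4.46515995 ≈ 145.5715.

$145.57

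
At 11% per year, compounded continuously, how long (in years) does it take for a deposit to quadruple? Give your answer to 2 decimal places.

e^(0.11t) = 4, so 0.11t = ln 4 ≈ 1.3863.
t ≈ 1.3863/0.11 ≈ 12.6027.

12.60 years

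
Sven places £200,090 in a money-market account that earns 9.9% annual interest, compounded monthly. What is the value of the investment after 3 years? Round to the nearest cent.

Growth factor = (1 + 0.00825)^36 ≈ 1.34417651866.
A ≈ 200,090 × 1.34417651866 ≈ 268,956.2796.

£268,956.28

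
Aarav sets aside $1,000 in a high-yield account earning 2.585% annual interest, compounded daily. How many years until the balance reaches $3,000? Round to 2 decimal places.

(1 + 0.0000708219)^(365t) = 3,000/1,000 = 3.
365t·ln(1 + 0.0000708219) = ln(3); 365t = 1.0986/7.08194e-05 ≈ 15512.8698.
t ≈ 42.5010 years.

42.50 years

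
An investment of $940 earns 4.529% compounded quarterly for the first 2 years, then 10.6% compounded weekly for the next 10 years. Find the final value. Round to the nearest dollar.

Phase 1: 940·(1 + 0.0113225)^8 ≈ 1,028.5969.
Phase 2: 1,028.5969·(1 + 0.106/52)^520 ≈ 2,965.7108.

$2,966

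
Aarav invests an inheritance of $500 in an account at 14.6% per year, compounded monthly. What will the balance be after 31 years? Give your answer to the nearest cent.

$44,949.56

Periodic rate = 14.6%/12 = 0.0121667; periods = 12·31 = 372.
A = 500·(1 + 0.146/12)^372 ≈ 500·89.899118825 ≈ 44,949.5594.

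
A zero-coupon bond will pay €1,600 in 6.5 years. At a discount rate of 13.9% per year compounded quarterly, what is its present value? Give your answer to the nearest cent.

€658.26

Periodic rate = 13.9%/4 = 0.03475; 26 periods.
P = 1,600/(1 + 0.03475)^26 ≈ 1,600/2.430643757 ≈ 658.2618.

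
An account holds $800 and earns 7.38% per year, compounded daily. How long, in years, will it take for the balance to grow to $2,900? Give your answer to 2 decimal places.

We need (1 + 0.000202192)^(365t) = 3.625, so 365t = ln 3.625 / ln 1.000202 ≈ 6370.1129.
t ≈ 6370.1129/365 = 17.4524 years.

17.45 years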